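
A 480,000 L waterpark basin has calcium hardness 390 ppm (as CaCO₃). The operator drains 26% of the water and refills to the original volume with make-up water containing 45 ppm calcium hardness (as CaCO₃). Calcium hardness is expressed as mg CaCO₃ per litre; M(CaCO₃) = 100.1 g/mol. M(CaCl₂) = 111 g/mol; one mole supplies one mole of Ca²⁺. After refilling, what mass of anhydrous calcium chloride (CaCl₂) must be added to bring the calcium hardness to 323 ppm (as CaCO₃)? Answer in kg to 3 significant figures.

12.1 kg

After draining 26% and refilling: 390 × 0.74 + 45 × 0.26 = 300.3 ppm.
Deficit to target: 323 − 300.3 = 22.7 mg/L.
As CaCO₃: 22.7 mg/L × 480,000 L = 10,900 g; ÷ 100.1 = 108.9 mol Ca²⁺.
Mass: 108.9 × 111 = 12,080 g.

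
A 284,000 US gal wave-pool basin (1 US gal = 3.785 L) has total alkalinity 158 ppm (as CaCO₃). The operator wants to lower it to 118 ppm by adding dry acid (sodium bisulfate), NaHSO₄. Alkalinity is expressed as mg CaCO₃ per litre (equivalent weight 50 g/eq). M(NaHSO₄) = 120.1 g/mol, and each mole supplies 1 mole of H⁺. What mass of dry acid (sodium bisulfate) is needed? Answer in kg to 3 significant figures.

103 kg

Volume: 284,000 US gal × 3.785 L/gal = 1,074,940 L.
Alkalinity to neutralize: (158 − 118) = 40 mg/L as CaCO₃ × 1,074,940 L = 43,000 g as CaCO₃.
Equivalents of H⁺ required: 43,000 ÷ 50 g/eq = 860 eq = 860 mol NaHSO₄.
Mass of NaHSO₄: 860 × 120.1 = 103,300 g.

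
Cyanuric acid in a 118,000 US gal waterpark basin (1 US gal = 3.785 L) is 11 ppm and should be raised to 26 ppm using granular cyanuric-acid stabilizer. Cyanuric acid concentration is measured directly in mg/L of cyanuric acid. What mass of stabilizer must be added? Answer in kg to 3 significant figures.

6.70 kg

Volume: 118,000 US gal × 3.785 L/gal = 446,630 L.
CYA to add: (26 − 11) = 15 mg/L × 446,630 L = 6699 g cyanuric acid.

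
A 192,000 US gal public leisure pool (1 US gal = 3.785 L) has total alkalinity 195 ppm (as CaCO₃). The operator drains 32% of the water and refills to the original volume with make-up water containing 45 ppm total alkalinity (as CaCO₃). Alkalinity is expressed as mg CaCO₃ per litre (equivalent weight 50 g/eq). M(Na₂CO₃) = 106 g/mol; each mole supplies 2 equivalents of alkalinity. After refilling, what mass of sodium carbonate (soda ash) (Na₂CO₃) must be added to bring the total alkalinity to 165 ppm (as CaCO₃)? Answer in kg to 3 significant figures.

Volume: 192,000 US gal × 3.785 L/gal = 726,720 L.
After draining 32% and refilling: 195 × 0.68 + 45 × 0.32 = 147 ppm.
Deficit to target: 165 − 147 = 18 mg/L.
As CaCO₃: 18 mg/L × 726,720 L = 13,080 g; ÷ 50 g/eq ÷ 2 = 130.8 mol Na₂CO₃.
Mass: 130.8 × 106 = 13,870 g.

13.9 kg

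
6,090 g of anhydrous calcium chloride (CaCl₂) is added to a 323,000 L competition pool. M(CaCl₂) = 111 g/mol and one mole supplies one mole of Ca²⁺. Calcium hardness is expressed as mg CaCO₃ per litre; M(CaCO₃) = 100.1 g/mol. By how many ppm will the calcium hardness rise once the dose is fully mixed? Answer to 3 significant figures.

Moles of Ca²⁺: 6,090 g ÷ 111 g/mol = 54.86 mol.
As CaCO₃: 54.86 mol × 100.1 g/mol = 5492 g.
Rise: 5492 g / 323,000 L × 1000 = 17 mg/L.

17.0 ppm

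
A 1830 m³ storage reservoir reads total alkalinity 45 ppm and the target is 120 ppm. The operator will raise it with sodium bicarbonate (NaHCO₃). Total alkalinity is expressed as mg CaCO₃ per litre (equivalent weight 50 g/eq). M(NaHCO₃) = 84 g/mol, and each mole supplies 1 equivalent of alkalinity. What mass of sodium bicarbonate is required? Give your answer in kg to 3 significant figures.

Volume: 1830 m³ = 1,830,000 L.
Alkalinity to add: (120 − 45) = 75 mg/L as CaCO₃ × 1,830,000 L = 137,200 g as CaCO₃.
Equivalents: 137,200 g ÷ 50 g/eq = 2745 eq.
NaHCO₃ supplies 1 eq per mole → 2745 mol.
Mass: 2745 mol × 84 g/mol = 230,600 g.

231 kg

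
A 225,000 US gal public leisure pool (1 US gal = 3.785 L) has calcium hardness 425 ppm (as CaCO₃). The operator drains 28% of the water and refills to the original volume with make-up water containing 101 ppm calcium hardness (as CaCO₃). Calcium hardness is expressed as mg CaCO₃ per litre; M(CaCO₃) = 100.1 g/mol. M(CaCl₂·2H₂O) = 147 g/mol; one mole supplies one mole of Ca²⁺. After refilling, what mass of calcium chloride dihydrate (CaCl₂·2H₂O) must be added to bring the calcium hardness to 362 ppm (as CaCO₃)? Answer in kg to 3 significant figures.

34.7 kg

Volume: 225,000 US gal × 3.785 L/gal = 851,625 L.
After draining 28% and refilling: 425 × 0.72 + 101 × 0.28 = 334.28 ppm.
Deficit to target: 362 − 334.28 = 27.72 mg/L.
As CaCO₃: 27.72 mg/L × 851,625 L = 23,610 g; ÷ 100.1 = 235.8 mol Ca²⁺.
Mass: 235.8 × 147 = 34,670 g.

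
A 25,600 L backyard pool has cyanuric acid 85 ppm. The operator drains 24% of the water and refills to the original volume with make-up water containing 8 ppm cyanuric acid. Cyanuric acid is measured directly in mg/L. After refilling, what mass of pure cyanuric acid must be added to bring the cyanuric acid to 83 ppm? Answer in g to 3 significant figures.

422 g

After draining 24% and refilling: 85 × 0.76 + 8 × 0.24 = 66.52 ppm.
Deficit to target: 83 − 66.52 = 16.48 mg/L.
Mass: 16.48 mg/L × 25,600 L = 421.9 g cyanuric acid.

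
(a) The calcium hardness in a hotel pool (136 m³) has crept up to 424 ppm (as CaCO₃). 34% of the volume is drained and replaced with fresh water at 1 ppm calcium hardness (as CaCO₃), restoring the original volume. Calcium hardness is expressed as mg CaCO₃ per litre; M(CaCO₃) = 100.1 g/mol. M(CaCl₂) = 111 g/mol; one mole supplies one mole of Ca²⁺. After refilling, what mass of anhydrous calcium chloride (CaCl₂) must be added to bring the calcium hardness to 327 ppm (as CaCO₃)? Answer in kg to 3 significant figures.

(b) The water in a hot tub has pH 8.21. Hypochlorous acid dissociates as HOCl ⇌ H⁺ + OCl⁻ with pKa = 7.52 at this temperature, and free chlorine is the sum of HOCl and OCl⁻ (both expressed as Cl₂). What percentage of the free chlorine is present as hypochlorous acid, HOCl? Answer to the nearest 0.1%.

(a) 7.06 kg; (b) 17.0%

(a) Volume: 136 m³ = 136,000 L.
(a) After draining 34% and refilling: 424 × 0.66 + 1 × 0.34 = 280.18 ppm.
(a) Deficit to target: 327 − 280.18 = 46.82 mg/L.
(a) As CaCO₃: 46.82 mg/L × 136,000 L = 6368 g; ÷ 100.1 = 63.61 mol Ca²⁺.
(a) Mass: 63.61 × 111 = 7061 g.

(b) [OCl⁻]/[HOCl] = 10^(pH − pKa) = 10^(8.21 − 7.52) = 10^0.69 = 4.898.
(b) Fraction as HOCl = 1 / (1 + 4.898) = 0.1696.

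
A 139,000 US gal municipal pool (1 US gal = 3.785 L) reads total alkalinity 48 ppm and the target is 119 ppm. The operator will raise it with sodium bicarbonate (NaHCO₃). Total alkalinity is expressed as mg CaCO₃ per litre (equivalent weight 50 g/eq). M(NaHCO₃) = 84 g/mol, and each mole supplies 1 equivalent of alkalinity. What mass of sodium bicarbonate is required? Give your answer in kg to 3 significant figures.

Volume: 139,000 US gal × 3.785 L/gal = 526,115 L.
Alkalinity to add: (119 − 48) = 71 mg/L as CaCO₃ × 526,115 L = 37,350 g as CaCO₃.
Equivalents: 37,350 g ÷ 50 g/eq = 747.1 eq.
NaHCO₃ supplies 1 eq per mole → 747.1 mol.
Mass: 747.1 mol × 84 g/mol = 62,750 g.

62.8 kg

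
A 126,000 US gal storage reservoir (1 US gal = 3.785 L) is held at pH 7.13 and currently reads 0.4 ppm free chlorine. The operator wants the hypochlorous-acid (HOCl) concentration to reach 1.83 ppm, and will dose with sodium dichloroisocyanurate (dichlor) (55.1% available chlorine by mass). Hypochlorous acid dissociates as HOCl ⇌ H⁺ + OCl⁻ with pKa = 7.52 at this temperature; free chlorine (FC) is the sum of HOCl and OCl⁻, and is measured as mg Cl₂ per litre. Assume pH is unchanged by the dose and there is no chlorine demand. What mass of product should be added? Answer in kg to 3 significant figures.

1.88 kg

Volume: 126,000 US gal × 3.785 L/gal = 476,910 L.
[OCl⁻]/[HOCl] = 10^(pH − pKa) = 10^(7.13 − 7.52) = 0.4074; fraction as HOCl = 1/(1 + 0.4074) = 0.7105.
Free chlorine required for 1.83 ppm HOCl: 1.83 / 0.7105 = 2.576 ppm.
FC to add: 2.576 − 0.4 = 2.176 mg/L as Cl₂.
Cl₂ equivalent: 2.176 mg/L × 476,910 L = 1038 g.
Product at 55.1% available Cl: 1038 / 0.551 = 1883 g.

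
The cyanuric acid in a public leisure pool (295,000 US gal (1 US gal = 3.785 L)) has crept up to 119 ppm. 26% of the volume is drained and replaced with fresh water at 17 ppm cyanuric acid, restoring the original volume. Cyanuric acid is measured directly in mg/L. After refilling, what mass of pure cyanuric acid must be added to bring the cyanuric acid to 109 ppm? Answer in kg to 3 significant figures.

18.4 kg

Volume: 295,000 US gal × 3.785 L/gal = 1,116,575 L.
After draining 26% and refilling: 119 × 0.74 + 17 × 0.26 = 92.48 ppm.
Deficit to target: 109 − 92.48 = 16.52 mg/L.
Mass: 16.52 mg/L × 1,116,575 L = 18,450 g cyanuric acid.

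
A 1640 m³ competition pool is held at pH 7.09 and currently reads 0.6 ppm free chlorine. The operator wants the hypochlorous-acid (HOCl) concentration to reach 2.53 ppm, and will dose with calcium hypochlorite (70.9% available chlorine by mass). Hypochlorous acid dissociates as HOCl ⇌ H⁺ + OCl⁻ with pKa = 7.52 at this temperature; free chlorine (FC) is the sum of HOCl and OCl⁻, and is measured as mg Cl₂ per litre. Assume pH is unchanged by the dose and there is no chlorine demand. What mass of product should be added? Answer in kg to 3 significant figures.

Volume: 1640 m³ = 1,640,000 L.
[OCl⁻]/[HOCl] = 10^(pH − pKa) = 10^(7.09 − 7.52) = 0.3715; fraction as HOCl = 1/(1 + 0.3715) = 0.7291.
Free chlorine required for 2.53 ppm HOCl: 2.53 / 0.7291 = 3.47 ppm.
FC to add: 3.47 − 0.6 = 2.87 mg/L as Cl₂.
Cl₂ equivalent: 2.87 mg/L × 1,640,000 L = 4707 g.
Product at 70.9% available Cl: 4707 / 0.709 = 6639 g.

6.64 kg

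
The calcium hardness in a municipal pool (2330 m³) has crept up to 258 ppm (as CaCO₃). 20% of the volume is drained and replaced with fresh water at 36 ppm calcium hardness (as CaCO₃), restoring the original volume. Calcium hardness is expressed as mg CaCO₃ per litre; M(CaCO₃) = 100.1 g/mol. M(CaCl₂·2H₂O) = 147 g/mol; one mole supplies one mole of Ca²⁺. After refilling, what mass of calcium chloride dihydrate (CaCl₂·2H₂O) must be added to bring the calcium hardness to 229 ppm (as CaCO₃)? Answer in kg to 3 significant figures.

Volume: 2330 m³ = 2,330,000 L.
After draining 20% and refilling: 258 × 0.80 + 36 × 0.20 = 213.6 ppm.
Deficit to target: 229 − 213.6 = 15.4 mg/L.
As CaCO₃: 15.4 mg/L × 2,330,000 L = 35,880 g; ÷ 100.1 = 358.5 mol Ca²⁺.
Mass: 358.5 × 147 = 52,690 g.

52.7 kg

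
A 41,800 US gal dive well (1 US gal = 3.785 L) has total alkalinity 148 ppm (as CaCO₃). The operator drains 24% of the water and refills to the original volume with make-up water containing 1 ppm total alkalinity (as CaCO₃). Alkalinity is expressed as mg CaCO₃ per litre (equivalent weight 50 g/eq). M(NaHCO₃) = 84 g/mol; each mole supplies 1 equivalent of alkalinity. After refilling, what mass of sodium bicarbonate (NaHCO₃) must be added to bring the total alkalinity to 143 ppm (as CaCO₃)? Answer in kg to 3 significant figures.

Volume: 41,800 US gal × 3.785 L/gal = 158,213 L.
After draining 24% and refilling: 148 × 0.76 + 1 × 0.24 = 112.72 ppm.
Deficit to target: 143 − 112.72 = 30.28 mg/L.
As CaCO₃: 30.28 mg/L × 158,213 L = 4791 g; ÷ 50 g/eq ÷ 1 = 95.81 mol NaHCO₃.
Mass: 95.81 × 84 = 8048 g.

8.05 kg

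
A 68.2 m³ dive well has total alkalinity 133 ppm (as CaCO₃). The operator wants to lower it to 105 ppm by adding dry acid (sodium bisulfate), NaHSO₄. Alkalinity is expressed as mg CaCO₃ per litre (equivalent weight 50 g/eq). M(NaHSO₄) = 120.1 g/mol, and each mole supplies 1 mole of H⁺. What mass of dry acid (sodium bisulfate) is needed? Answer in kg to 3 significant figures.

Volume: 68.2 m³ = 68,200 L.
Alkalinity to neutralize: (133 − 105) = 28 mg/L as CaCO₃ × 68,200 L = 1910 g as CaCO₃.
Equivalents of H⁺ required: 1910 ÷ 50 g/eq = 38.19 eq = 38.19 mol NaHSO₄.
Mass of NaHSO₄: 38.19 × 120.1 = 4587 g.

4.59 kg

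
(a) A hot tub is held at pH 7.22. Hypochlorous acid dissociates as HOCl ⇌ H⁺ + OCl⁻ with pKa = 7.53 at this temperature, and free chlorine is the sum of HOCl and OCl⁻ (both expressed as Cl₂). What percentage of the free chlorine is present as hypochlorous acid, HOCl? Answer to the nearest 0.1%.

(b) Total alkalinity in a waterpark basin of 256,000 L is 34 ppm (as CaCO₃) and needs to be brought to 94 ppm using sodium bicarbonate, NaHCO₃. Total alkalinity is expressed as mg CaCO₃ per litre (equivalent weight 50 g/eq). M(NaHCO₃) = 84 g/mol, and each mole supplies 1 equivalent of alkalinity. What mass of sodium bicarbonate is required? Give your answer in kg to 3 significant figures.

(a) 67.1%; (b) 25.8 kg

(a) [OCl⁻]/[HOCl] = 10^(pH − pKa) = 10^(7.22 − 7.53) = 10^-0.31 = 0.4898.
(a) Fraction as HOCl = 1 / (1 + 0.4898) = 0.6712.

(b) Alkalinity to add: (94 − 34) = 60 mg/L as CaCO₃ × 256,000 L = 15,360 g as CaCO₃.
(b) Equivalents: 15,360 g ÷ 50 g/eq = 307.2 eq.
(b) NaHCO₃ supplies 1 eq per mole → 307.2 mol.
(b) Mass: 307.2 mol × 84 g/mol = 25,800 g.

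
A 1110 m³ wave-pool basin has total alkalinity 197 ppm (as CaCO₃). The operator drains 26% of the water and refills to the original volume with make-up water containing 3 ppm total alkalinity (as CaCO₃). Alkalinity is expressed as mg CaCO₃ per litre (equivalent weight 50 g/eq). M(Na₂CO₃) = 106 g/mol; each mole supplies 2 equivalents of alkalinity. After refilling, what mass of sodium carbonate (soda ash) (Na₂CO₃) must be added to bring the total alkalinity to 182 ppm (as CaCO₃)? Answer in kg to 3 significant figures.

Volume: 1110 m³ = 1,110,000 L.
After draining 26% and refilling: 197 × 0.74 + 3 × 0.26 = 146.56 ppm.
Deficit to target: 182 − 146.56 = 35.44 mg/L.
As CaCO₃: 35.44 mg/L × 1,110,000 L = 39,340 g; ÷ 50 g/eq ÷ 2 = 393.4 mol Na₂CO₃.
Mass: 393.4 × 106 = 41,700 g.

41.7 kg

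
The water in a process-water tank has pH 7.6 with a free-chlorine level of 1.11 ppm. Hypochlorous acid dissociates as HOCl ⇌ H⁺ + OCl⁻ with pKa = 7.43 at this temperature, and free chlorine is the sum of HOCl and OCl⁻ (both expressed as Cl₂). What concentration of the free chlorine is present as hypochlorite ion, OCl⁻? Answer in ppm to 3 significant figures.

0.662 ppm

[OCl⁻]/[HOCl] = 10^(pH − pKa) = 10^(7.6 − 7.43) = 10^0.17 = 1.479.
Fraction as HOCl = 1 / (1 + 1.479) = 0.4034.
OCl⁻ = (1 − 0.4034) × 1.11 ppm = 0.6623 ppm.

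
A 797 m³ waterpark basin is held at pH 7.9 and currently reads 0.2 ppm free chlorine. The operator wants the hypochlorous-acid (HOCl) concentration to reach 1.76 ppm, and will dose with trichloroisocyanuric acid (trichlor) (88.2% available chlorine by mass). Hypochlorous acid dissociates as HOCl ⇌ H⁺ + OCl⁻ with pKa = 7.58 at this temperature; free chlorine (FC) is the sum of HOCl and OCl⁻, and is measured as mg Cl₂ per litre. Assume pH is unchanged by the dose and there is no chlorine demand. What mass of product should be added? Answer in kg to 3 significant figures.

4.73 kg

Volume: 797 m³ = 797,000 L.
[OCl⁻]/[HOCl] = 10^(pH − pKa) = 10^(7.9 − 7.58) = 2.089; fraction as HOCl = 1/(1 + 2.089) = 0.3237.
Free chlorine required for 1.76 ppm HOCl: 1.76 / 0.3237 = 5.437 ppm.
FC to add: 5.437 − 0.2 = 5.237 mg/L as Cl₂.
Cl₂ equivalent: 5.237 mg/L × 797,000 L = 4174 g.
Product at 88.2% available Cl: 4174 / 0.882 = 4732 g.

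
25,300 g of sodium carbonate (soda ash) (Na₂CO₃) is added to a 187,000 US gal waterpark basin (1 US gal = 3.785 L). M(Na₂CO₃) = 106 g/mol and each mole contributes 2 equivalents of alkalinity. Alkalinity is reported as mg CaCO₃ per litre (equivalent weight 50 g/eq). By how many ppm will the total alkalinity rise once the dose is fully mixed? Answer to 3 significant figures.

Volume: 187,000 US gal × 3.785 L/gal = 707,795 L.
Moles of Na₂CO₃: 25,300 g ÷ 106 g/mol = 238.7 mol → 477.4 eq of alkalinity.
As CaCO₃: 477.4 eq × 50 g/eq = 23,870 g.
Rise: 23,870 g / 707,795 L × 1000 = 33.72 mg/L.

33.7 ppm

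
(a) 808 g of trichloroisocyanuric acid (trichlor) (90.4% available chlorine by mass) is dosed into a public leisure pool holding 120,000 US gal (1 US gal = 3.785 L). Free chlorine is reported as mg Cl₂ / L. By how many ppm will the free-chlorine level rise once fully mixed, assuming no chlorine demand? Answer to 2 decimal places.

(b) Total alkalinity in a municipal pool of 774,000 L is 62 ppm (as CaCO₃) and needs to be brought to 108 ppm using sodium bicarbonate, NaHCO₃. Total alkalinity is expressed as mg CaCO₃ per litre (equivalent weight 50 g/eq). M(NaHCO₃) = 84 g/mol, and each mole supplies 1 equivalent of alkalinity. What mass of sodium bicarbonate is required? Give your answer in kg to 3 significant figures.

(a) Volume: 120,000 US gal × 3.785 L/gal = 454,200 L.
(a) Available chlorine delivered: 808 g × 0.904 = 730.4 g as Cl₂.
(a) Concentration rise: 730.4 g / 454,200 L = 1.608 mg/L = 1.61 ppm.

(b) Alkalinity to add: (108 − 62) = 46 mg/L as CaCO₃ × 774,000 L = 35,600 g as CaCO₃.
(b) Equivalents: 35,600 g ÷ 50 g/eq = 712.1 eq.
(b) NaHCO₃ supplies 1 eq per mole → 712.1 mol.
(b) Mass: 712.1 mol × 84 g/mol = 59,810 g.

(a) 1.61 ppm; (b) 59.8 kg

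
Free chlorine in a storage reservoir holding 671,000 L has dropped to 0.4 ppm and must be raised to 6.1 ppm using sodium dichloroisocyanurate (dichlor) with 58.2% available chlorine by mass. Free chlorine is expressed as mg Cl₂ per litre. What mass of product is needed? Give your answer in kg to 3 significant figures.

Chlorine deficit: 6.1 − 0.4 = 5.7 ppm = 5.7 mg/L as Cl₂.
Cl₂ equivalent needed: 5.7 mg/L × 671,000 L = 3,825,000 mg = 3825 g.
Product at 58.2% available chlorine: 3825 / 0.582 = 6572 g.

6.57 kg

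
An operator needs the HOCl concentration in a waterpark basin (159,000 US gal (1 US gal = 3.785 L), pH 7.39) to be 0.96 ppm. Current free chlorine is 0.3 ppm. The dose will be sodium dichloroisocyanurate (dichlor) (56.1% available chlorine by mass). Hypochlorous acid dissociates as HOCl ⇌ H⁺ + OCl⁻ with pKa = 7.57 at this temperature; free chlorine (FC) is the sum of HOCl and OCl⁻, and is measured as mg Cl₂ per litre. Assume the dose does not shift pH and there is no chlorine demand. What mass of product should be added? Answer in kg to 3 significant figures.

Volume: 159,000 US gal × 3.785 L/gal = 601,815 L.
[OCl⁻]/[HOCl] = 10^(pH − pKa) = 10^(7.39 − 7.57) = 0.6607; fraction as HOCl = 1/(1 + 0.6607) = 0.6022.
Free chlorine required for 0.96 ppm HOCl: 0.96 / 0.6022 = 1.594 ppm.
FC to add: 1.594 − 0.3 = 1.294 mg/L as Cl₂.
Cl₂ equivalent: 1.294 mg/L × 601,815 L = 778.9 g.
Product at 56.1% available Cl: 778.9 / 0.561 = 1388 g.

1.39 kg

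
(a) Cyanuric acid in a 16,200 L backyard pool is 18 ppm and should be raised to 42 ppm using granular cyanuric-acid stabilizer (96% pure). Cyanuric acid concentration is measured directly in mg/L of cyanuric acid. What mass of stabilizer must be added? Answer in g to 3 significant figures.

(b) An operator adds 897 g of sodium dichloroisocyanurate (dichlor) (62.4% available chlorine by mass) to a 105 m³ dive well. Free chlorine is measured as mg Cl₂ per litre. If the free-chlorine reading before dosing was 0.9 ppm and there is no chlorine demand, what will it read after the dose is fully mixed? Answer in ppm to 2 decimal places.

(a) 405 g; (b) 6.23 ppm

(a) CYA to add: (42 − 18) = 24 mg/L × 16,200 L = 388.8 g cyanuric acid.
(a) At 96% purity: 388.8 / 0.96 = 405 g product.

(b) Volume: 105 m³ = 105,000 L.
(b) Available chlorine delivered: 897 g × 0.624 = 559.7 g as Cl₂.
(b) Concentration rise: 559.7 g / 105,000 L = 5.331 mg/L = 5.33 ppm.
(b) Final FC: 0.9 + 5.33 = 6.23 ppm.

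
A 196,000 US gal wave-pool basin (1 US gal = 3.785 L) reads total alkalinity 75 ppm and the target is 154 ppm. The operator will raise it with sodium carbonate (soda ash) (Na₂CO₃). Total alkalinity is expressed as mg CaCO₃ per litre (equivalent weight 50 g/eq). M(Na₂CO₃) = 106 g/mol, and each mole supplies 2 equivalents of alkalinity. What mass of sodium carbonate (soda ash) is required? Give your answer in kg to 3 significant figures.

62.1 kg

Volume: 196,000 US gal × 3.785 L/gal = 741,860 L.
Alkalinity to add: (154 − 75) = 79 mg/L as CaCO₃ × 741,860 L = 58,610 g as CaCO₃.
Equivalents: 58,610 g ÷ 50 g/eq = 1172 eq.
Each mole of Na₂CO₃ supplies 2 eq, so 1172 / 2 = 586.1 mol.
Mass: 586.1 mol × 106 g/mol = 62,120 g.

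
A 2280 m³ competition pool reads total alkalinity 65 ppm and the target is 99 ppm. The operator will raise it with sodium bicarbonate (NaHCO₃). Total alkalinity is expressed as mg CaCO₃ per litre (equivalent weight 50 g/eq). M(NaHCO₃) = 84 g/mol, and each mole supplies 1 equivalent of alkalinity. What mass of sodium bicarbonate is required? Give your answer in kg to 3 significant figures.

Volume: 2280 m³ = 2,280,000 L.
Alkalinity to add: (99 − 65) = 34 mg/L as CaCO₃ × 2,280,000 L = 77,520 g as CaCO₃.
Equivalents: 77,520 g ÷ 50 g/eq = 1550 eq.
NaHCO₃ supplies 1 eq per mole → 1550 mol.
Mass: 1550 mol × 84 g/mol = 130,200 g.

130 kg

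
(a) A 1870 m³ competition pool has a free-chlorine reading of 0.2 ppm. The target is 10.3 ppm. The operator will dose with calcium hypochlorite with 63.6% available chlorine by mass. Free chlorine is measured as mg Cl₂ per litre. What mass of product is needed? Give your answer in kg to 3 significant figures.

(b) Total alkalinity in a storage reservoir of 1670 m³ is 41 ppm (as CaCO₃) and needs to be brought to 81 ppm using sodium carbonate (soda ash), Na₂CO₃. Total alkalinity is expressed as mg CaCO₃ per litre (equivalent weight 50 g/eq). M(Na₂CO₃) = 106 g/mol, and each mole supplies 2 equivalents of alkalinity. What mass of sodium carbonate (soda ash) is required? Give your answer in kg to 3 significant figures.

(a) Volume: 1870 m³ = 1,870,000 L.
(a) Chlorine deficit: 10.3 − 0.2 = 10.1 ppm = 10.1 mg/L as Cl₂.
(a) Cl₂ equivalent needed: 10.1 mg/L × 1,870,000 L = 18,890,000 mg = 18,890 g.
(a) Product at 63.6% available chlorine: 18,890 / 0.636 = 29,700 g.

(b) Volume: 1670 m³ = 1,670,000 L.
(b) Alkalinity to add: (81 − 41) = 40 mg/L as CaCO₃ × 1,670,000 L = 66,800 g as CaCO₃.
(b) Equivalents: 66,800 g ÷ 50 g/eq = 1336 eq.
(b) Each mole of Na₂CO₃ supplies 2 eq, so 1336 / 2 = 668 mol.
(b) Mass: 668 mol × 106 g/mol = 70,810 g.

(a) 29.7 kg; (b) 70.8 kg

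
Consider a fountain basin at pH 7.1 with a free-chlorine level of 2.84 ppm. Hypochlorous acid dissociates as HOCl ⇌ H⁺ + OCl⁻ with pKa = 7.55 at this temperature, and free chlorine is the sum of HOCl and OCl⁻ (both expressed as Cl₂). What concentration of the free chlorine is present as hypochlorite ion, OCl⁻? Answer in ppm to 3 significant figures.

[OCl⁻]/[HOCl] = 10^(pH − pKa) = 10^(7.1 − 7.55) = 10^-0.45 = 0.3548.
Fraction as HOCl = 1 / (1 + 0.3548) = 0.7381.
OCl⁻ = (1 − 0.7381) × 2.84 ppm = 0.7438 ppm.

0.744 ppm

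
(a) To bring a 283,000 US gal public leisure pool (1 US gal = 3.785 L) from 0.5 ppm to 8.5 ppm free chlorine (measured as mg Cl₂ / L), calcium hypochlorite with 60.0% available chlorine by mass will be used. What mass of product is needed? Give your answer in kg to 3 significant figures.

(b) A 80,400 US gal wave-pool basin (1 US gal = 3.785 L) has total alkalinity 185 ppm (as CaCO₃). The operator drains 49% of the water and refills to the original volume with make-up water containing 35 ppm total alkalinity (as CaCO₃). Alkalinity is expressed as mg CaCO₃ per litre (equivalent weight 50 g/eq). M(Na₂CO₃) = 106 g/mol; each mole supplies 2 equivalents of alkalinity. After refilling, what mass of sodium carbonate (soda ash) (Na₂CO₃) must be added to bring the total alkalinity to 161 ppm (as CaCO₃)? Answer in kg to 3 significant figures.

(a) Volume: 283,000 US gal × 3.785 L/gal = 1,071,155 L.
(a) Chlorine deficit: 8.5 − 0.5 = 8 ppm = 8 mg/L as Cl₂.
(a) Cl₂ equivalent needed: 8 mg/L × 1,071,155 L = 8,569,000 mg = 8569 g.
(a) Product at 60.0% available chlorine: 8569 / 0.6 = 14,280 g.

(b) Volume: 80,400 US gal × 3.785 L/gal = 304,314 L.
(b) After draining 49% and refilling: 185 × 0.51 + 35 × 0.49 = 111.5 ppm.
(b) Deficit to target: 161 − 111.5 = 49.5 mg/L.
(b) As CaCO₃: 49.5 mg/L × 304,314 L = 15,060 g; ÷ 50 g/eq ÷ 2 = 150.6 mol Na₂CO₃.
(b) Mass: 150.6 × 106 = 15,970 g.

(a) 14.3 kg; (b) 16.0 kg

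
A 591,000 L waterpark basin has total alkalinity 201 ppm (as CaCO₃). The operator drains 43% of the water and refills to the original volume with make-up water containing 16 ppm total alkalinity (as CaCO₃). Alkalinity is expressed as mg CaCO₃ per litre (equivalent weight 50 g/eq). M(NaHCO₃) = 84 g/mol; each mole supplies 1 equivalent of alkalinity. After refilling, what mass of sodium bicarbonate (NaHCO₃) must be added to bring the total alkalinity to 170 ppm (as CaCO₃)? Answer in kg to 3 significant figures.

48.2 kg

After draining 43% and refilling: 201 × 0.57 + 16 × 0.43 = 121.45 ppm.
Deficit to target: 170 − 121.45 = 48.55 mg/L.
As CaCO₃: 48.55 mg/L × 591,000 L = 28,690 g; ÷ 50 g/eq ÷ 1 = 573.9 mol NaHCO₃.
Mass: 573.9 × 84 = 48,200 g.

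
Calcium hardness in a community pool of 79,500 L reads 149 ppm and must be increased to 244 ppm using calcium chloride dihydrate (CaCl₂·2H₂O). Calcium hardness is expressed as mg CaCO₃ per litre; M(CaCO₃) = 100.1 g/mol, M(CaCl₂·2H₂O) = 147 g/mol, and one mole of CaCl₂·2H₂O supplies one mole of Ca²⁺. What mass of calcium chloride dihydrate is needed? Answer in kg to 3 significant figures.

Hardness to add: (244 − 149) = 95 mg/L as CaCO₃ × 79,500 L = 7552 g as CaCO₃.
Moles of Ca²⁺ (1 mol Ca²⁺ ≡ 1 mol CaCO₃): 7552 / 100.1 g/mol = 75.45 mol.
Mass of CaCl₂·2H₂O: 75.45 × 147 = 11,090 g.

11.1 kg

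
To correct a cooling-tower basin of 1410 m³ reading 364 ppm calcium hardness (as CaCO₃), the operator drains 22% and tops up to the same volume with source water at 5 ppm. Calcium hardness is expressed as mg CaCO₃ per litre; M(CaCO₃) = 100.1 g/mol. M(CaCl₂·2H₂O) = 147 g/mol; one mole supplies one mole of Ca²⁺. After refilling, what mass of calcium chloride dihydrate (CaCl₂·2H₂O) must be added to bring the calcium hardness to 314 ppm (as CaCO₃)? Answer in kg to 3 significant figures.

60.0 kg

Volume: 1410 m³ = 1,410,000 L.
After draining 22% and refilling: 364 × 0.78 + 5 × 0.22 = 285.02 ppm.
Deficit to target: 314 − 285.02 = 28.98 mg/L.
As CaCO₃: 28.98 mg/L × 1,410,000 L = 40,860 g; ÷ 100.1 = 408.2 mol Ca²⁺.
Mass: 408.2 × 147 = 60,010 g.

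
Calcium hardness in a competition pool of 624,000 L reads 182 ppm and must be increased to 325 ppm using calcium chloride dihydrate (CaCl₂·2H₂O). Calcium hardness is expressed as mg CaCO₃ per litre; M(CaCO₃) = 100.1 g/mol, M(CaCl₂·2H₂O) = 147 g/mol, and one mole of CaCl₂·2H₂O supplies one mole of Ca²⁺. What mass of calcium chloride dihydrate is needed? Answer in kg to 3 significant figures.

131 kg

Hardness to add: (325 − 182) = 143 mg/L as CaCO₃ × 624,000 L = 89,230 g as CaCO₃.
Moles of Ca²⁺ (1 mol Ca²⁺ ≡ 1 mol CaCO₃): 89,230 / 100.1 g/mol = 891.4 mol.
Mass of CaCl₂·2H₂O: 891.4 × 147 = 131,000 g.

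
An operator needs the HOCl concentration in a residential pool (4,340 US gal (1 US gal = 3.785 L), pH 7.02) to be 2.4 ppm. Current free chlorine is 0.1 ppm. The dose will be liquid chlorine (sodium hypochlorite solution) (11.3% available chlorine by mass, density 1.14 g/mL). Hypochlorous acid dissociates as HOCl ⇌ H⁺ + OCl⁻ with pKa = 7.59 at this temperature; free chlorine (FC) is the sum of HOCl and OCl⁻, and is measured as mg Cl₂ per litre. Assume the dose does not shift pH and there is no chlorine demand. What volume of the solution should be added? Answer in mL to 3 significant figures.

Volume: 4,340 US gal × 3.785 L/gal = 16,427 L.
[OCl⁻]/[HOCl] = 10^(pH − pKa) = 10^(7.02 − 7.59) = 0.2692; fraction as HOCl = 1/(1 + 0.2692) = 0.7879.
Free chlorine required for 2.4 ppm HOCl: 2.4 / 0.7879 = 3.046 ppm.
FC to add: 3.046 − 0.1 = 2.946 mg/L as Cl₂.
Cl₂ equivalent: 2.946 mg/L × 16,427 L = 48.39 g.
Product at 11.3% available Cl: 48.39 / 0.113 = 428.3 g.
Volume: 428.3 g ÷ 1.14 g/mL = 375.7 mL.

376 mL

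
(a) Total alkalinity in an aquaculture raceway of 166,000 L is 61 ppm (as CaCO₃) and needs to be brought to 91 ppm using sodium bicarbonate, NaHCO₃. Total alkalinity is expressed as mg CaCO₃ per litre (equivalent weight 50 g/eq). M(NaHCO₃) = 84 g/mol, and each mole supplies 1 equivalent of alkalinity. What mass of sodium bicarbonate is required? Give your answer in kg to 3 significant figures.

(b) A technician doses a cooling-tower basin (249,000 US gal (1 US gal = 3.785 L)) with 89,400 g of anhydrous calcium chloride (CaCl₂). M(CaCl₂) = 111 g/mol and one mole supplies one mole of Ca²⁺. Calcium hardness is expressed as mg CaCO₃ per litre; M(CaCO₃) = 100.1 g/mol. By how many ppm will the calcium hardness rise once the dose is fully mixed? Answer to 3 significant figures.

(a) Alkalinity to add: (91 − 61) = 30 mg/L as CaCO₃ × 166,000 L = 4980 g as CaCO₃.
(a) Equivalents: 4980 g ÷ 50 g/eq = 99.6 eq.
(a) NaHCO₃ supplies 1 eq per mole → 99.6 mol.
(a) Mass: 99.6 mol × 84 g/mol = 8366 g.

(b) Volume: 249,000 US gal × 3.785 L/gal = 942,465 L.
(b) Moles of Ca²⁺: 89,400 g ÷ 111 g/mol = 805.4 mol.
(b) As CaCO₃: 805.4 mol × 100.1 g/mol = 80,620 g.
(b) Rise: 80,620 g / 942,465 L × 1000 = 85.54 mg/L.

(a) 8.37 kg; (b) 85.5 ppm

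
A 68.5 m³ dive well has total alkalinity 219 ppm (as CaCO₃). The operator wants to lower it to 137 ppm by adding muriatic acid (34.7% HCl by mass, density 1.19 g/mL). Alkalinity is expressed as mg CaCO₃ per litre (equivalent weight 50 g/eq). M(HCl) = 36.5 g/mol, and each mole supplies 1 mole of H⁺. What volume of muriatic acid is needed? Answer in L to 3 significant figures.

9.93 L

Volume: 68.5 m³ = 68,500 L.
Alkalinity to neutralize: (219 − 137) = 82 mg/L as CaCO₃ × 68,500 L = 5617 g as CaCO₃.
Equivalents of H⁺ required: 5617 ÷ 50 g/eq = 112.3 eq = 112.3 mol HCl.
Mass of HCl: 112.3 × 36.5 = 4100 g.
Mass of 34.7% solution: 4100 / 0.347 = 11,820 g.
Volume: 11,820 g ÷ 1.19 g/mL = 9930 mL.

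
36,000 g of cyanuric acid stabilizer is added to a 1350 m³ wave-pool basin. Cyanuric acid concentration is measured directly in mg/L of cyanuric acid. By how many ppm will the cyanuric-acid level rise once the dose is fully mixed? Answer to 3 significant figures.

Volume: 1350 m³ = 1,350,000 L.
Rise: 36,000 g / 1,350,000 L × 1000 = 26.67 mg/L.

26.7 ppm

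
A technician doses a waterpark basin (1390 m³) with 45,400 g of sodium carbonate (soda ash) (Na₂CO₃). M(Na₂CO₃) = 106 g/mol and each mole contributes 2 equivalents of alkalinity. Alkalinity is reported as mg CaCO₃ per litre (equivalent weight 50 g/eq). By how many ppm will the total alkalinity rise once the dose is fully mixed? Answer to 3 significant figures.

30.8 ppm

Volume: 1390 m³ = 1,390,000 L.
Moles of Na₂CO₃: 45,400 g ÷ 106 g/mol = 428.3 mol → 856.6 eq of alkalinity.
As CaCO₃: 856.6 eq × 50 g/eq = 42,830 g.
Rise: 42,830 g / 1,390,000 L × 1000 = 30.81 mg/L.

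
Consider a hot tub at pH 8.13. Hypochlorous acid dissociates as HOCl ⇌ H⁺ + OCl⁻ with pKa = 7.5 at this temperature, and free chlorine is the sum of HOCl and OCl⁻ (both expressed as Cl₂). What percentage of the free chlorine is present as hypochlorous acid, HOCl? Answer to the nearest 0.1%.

[OCl⁻]/[HOCl] = 10^(pH − pKa) = 10^(8.13 − 7.5) = 10^0.63 = 4.266.
Fraction as HOCl = 1 / (1 + 4.266) = 0.1899.

19.0%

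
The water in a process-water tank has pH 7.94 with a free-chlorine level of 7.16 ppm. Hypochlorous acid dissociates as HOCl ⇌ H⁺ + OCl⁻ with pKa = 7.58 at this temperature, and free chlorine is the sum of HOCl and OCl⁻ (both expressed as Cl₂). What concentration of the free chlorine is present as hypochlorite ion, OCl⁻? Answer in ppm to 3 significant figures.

4.98 ppm

[OCl⁻]/[HOCl] = 10^(pH − pKa) = 10^(7.94 − 7.58) = 10^0.36 = 2.291.
Fraction as HOCl = 1 / (1 + 2.291) = 0.3039.
OCl⁻ = (1 − 0.3039) × 7.16 ppm = 4.984 ppm.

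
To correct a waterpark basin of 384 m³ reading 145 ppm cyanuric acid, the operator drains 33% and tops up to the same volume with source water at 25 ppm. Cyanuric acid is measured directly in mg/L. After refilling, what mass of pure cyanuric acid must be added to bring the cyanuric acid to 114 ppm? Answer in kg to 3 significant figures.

3.30 kg

Volume: 384 m³ = 384,000 L.
After draining 33% and refilling: 145 × 0.67 + 25 × 0.33 = 105.4 ppm.
Deficit to target: 114 − 105.4 = 8.6 mg/L.
Mass: 8.6 mg/L × 384,000 L = 3302 g cyanuric acid.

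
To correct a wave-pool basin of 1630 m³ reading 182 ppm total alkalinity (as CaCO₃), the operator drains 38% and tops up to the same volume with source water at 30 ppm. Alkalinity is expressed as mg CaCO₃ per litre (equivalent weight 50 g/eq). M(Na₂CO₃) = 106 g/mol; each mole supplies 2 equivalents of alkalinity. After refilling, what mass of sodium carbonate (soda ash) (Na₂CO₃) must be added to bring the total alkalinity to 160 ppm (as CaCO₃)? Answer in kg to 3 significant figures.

61.8 kg

Volume: 1630 m³ = 1,630,000 L.
After draining 38% and refilling: 182 × 0.62 + 30 × 0.38 = 124.24 ppm.
Deficit to target: 160 − 124.24 = 35.76 mg/L.
As CaCO₃: 35.76 mg/L × 1,630,000 L = 58,290 g; ÷ 50 g/eq ÷ 2 = 582.9 mol Na₂CO₃.
Mass: 582.9 × 106 = 61,790 g.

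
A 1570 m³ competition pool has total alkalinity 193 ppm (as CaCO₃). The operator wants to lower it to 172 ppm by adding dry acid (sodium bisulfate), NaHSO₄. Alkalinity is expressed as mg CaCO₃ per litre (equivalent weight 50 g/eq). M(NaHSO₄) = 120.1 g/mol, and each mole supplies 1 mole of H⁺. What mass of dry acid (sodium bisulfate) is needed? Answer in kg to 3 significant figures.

Volume: 1570 m³ = 1,570,000 L.
Alkalinity to neutralize: (193 − 172) = 21 mg/L as CaCO₃ × 1,570,000 L = 32,970 g as CaCO₃.
Equivalents of H⁺ required: 32,970 ÷ 50 g/eq = 659.4 eq = 659.4 mol NaHSO₄.
Mass of NaHSO₄: 659.4 × 120.1 = 79,190 g.

79.2 kg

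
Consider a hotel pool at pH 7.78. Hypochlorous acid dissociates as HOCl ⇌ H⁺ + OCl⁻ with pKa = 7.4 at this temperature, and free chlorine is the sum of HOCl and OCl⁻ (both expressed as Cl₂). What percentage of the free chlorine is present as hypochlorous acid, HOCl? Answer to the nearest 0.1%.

29.4%

[OCl⁻]/[HOCl] = 10^(pH − pKa) = 10^(7.78 − 7.4) = 10^0.38 = 2.399.
Fraction as HOCl = 1 / (1 + 2.399) = 0.2942.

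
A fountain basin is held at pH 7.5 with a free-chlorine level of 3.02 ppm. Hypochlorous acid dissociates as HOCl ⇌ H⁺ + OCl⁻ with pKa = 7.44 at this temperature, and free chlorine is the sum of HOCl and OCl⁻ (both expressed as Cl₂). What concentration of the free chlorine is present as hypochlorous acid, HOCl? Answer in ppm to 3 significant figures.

[OCl⁻]/[HOCl] = 10^(pH − pKa) = 10^(7.5 − 7.44) = 10^0.06 = 1.148.
Fraction as HOCl = 1 / (1 + 1.148) = 0.4655.
HOCl = 0.4655 × 3.02 ppm = 1.406 ppm.

1.41 ppm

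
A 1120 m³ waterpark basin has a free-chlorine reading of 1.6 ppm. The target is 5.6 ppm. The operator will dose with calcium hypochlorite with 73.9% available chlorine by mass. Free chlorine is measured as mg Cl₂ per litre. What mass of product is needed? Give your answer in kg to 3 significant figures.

6.06 kg

Volume: 1120 m³ = 1,120,000 L.
Chlorine deficit: 5.6 − 1.6 = 4 ppm = 4 mg/L as Cl₂.
Cl₂ equivalent needed: 4 mg/L × 1,120,000 L = 4,480,000 mg = 4480 g.
Product at 73.9% available chlorine: 4480 / 0.739 = 6062 g.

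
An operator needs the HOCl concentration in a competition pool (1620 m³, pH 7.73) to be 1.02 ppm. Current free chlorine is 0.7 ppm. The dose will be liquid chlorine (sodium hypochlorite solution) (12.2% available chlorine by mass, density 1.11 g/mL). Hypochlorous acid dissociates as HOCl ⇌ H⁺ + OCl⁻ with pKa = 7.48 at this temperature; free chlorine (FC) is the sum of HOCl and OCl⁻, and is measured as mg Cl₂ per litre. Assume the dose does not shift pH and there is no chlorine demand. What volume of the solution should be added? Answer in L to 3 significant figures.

25.5 L

Volume: 1620 m³ = 1,620,000 L.
[OCl⁻]/[HOCl] = 10^(pH − pKa) = 10^(7.73 − 7.48) = 1.778; fraction as HOCl = 1/(1 + 1.778) = 0.3599.
Free chlorine required for 1.02 ppm HOCl: 1.02 / 0.3599 = 2.834 ppm.
FC to add: 2.834 − 0.7 = 2.134 mg/L as Cl₂.
Cl₂ equivalent: 2.134 mg/L × 1,620,000 L = 3457 g.
Product at 12.2% available Cl: 3457 / 0.122 = 28,330 g.
Volume: 28,330 g ÷ 1.11 g/mL = 25,530 mL.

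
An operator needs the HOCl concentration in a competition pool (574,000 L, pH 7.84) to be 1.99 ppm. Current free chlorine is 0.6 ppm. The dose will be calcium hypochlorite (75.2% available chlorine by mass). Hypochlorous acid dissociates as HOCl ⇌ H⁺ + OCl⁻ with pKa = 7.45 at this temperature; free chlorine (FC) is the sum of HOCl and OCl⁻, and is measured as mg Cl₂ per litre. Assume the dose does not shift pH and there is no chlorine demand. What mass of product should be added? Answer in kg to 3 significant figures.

[OCl⁻]/[HOCl] = 10^(pH − pKa) = 10^(7.84 − 7.45) = 2.455; fraction as HOCl = 1/(1 + 2.455) = 0.2895.
Free chlorine required for 1.99 ppm HOCl: 1.99 / 0.2895 = 6.875 ppm.
FC to add: 6.875 − 0.6 = 6.275 mg/L as Cl₂.
Cl₂ equivalent: 6.275 mg/L × 574,000 L = 3602 g.
Product at 75.2% available Cl: 3602 / 0.752 = 4790 g.

4.79 kg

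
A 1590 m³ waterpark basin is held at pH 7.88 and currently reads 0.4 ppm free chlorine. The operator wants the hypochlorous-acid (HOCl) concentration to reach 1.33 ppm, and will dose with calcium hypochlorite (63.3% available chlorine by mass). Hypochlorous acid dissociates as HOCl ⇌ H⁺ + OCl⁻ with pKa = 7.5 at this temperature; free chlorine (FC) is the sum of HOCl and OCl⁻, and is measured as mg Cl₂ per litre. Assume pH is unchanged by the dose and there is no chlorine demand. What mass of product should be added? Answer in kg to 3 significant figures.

10.3 kg

Volume: 1590 m³ = 1,590,000 L.
[OCl⁻]/[HOCl] = 10^(pH − pKa) = 10^(7.88 − 7.5) = 2.399; fraction as HOCl = 1/(1 + 2.399) = 0.2942.
Free chlorine required for 1.33 ppm HOCl: 1.33 / 0.2942 = 4.52 ppm.
FC to add: 4.52 − 0.4 = 4.12 mg/L as Cl₂.
Cl₂ equivalent: 4.12 mg/L × 1,590,000 L = 6552 g.
Product at 63.3% available Cl: 6552 / 0.633 = 10,350 g.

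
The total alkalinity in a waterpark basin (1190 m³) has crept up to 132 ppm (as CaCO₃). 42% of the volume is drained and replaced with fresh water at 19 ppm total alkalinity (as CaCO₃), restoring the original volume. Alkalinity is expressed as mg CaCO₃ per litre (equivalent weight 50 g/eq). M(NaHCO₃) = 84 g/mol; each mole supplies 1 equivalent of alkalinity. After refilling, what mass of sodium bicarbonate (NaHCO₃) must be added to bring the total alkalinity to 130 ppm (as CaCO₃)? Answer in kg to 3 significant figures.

90.9 kg

Volume: 1190 m³ = 1,190,000 L.
After draining 42% and refilling: 132 × 0.58 + 19 × 0.42 = 84.54 ppm.
Deficit to target: 130 − 84.54 = 45.46 mg/L.
As CaCO₃: 45.46 mg/L × 1,190,000 L = 54,100 g; ÷ 50 g/eq ÷ 1 = 1082 mol NaHCO₃.
Mass: 1082 × 84 = 90,880 g.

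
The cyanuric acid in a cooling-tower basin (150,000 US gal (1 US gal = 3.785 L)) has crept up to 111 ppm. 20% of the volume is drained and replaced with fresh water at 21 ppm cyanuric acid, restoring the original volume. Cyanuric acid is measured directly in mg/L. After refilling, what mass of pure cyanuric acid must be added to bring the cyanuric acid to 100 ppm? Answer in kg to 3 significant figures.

Volume: 150,000 US gal × 3.785 L/gal = 567,750 L.
After draining 20% and refilling: 111 × 0.80 + 21 × 0.20 = 93 ppm.
Deficit to target: 100 − 93 = 7 mg/L.
Mass: 7 mg/L × 567,750 L = 3974 g cyanuric acid.

3.97 kg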